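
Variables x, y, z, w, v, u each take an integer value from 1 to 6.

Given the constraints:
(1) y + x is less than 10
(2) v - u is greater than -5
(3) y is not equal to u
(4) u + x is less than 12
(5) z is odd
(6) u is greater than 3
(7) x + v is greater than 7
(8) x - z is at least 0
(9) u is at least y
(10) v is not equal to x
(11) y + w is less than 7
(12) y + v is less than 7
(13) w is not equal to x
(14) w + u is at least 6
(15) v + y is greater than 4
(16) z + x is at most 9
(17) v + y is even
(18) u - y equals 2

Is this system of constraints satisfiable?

Setting (x, y, z, w, v, u) = (6, 3, 3, 1, 3, 5) satisfies everything: constraint 1: y + x = 9; constraint 2: v - u = -2, and the others follow.

Satisfiable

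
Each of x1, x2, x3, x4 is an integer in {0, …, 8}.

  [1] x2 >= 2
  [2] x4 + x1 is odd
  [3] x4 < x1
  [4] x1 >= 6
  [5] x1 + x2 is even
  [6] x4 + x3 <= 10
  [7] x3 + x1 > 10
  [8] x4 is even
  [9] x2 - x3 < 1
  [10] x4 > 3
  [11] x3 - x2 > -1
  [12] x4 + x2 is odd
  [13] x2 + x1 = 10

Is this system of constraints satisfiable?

One satisfying assignment is x1 = 7, x2 = 3, x3 = 5, x4 = 4.
For the less obvious constraints — constraint 6: x4 + x3 = 9; constraint 7: x3 + x1 = 12 — and the others hold by inspection.

Satisfiable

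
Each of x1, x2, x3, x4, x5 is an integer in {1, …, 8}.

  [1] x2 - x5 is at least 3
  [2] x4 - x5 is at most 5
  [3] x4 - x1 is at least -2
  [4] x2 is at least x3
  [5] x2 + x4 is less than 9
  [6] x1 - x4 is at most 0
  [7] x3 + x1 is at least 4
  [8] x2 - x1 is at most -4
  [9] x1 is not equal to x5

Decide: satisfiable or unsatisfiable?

Constraints 1, 2, 6, and 8 give x4 − x1 ≥ 0, x1 − x2 ≥ 4, x2 − x5 ≥ 3, x5 − x4 ≥ -5.
Adding all 4 inequalities: the left sides telescope to 0, and the right sides sum to 0 + 4 + 3 + (-5) = 2. So 0 ≥ 2, which is false.

Unsatisfiable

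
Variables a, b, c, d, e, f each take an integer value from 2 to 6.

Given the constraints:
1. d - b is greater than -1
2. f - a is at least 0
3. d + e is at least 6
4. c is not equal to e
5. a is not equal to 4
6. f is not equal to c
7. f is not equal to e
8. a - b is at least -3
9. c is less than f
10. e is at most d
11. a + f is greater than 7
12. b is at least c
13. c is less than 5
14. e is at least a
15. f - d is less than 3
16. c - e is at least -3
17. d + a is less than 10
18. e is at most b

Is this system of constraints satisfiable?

Satisfiable

Take a = 3, b = 4, c = 2, d = 6, e = 3, f = 6. Then constraint 1: d - b = 2; constraint 2: f - a = 3; constraint 3: d + e = 9, and every other listed constraint is also met.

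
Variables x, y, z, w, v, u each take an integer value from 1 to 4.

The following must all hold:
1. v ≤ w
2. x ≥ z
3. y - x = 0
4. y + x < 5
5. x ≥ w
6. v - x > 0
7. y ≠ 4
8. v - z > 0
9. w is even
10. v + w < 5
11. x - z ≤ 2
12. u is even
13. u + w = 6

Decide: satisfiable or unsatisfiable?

Constraints 1, 5, and 6 give v ≤ w, w ≤ x, x < v. Chaining: v ≤ w ≤ x < v, which forces v < v — impossible.

Unsatisfiable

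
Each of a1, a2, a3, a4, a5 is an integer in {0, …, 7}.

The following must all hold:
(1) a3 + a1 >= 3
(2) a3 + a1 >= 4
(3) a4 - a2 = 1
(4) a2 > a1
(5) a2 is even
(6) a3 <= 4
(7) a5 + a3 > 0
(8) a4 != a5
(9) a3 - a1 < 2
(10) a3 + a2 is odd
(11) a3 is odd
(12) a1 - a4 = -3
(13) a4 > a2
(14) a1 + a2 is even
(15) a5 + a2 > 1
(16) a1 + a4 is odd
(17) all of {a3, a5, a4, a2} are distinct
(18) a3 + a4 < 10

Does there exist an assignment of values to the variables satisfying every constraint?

Satisfiable

Setting (a1, a2, a3, a4, a5) = (2, 4, 3, 5, 0) satisfies everything: constraint 1: a3 + a1 = 5; constraint 2: a3 + a1 = 5; constraint 3: a4 - a2 = 1, and the others follow.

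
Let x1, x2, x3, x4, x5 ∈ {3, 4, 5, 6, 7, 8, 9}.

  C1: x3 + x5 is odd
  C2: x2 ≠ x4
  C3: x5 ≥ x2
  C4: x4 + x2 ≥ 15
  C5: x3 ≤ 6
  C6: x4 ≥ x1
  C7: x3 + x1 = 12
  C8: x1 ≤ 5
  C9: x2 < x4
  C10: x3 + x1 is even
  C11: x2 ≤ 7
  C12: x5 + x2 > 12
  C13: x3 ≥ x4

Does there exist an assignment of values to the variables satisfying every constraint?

From constraints 5 and 13: x4 ≤ x3 ≤ 6. From constraint 11: x2 ≤ 7. Hence x4 + x2 ≤ 13. But constraint 4 requires x4 + x2 ≥ 15, and 15 > 13. Contradiction.

Unsatisfiable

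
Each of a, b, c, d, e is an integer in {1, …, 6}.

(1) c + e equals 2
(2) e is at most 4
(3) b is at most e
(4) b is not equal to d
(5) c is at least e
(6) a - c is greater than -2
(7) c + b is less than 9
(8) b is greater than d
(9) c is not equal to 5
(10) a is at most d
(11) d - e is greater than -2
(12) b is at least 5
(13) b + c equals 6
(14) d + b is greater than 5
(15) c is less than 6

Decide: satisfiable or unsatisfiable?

From constraints 3 and 12: e ≥ b and b ≥ 5, so e ≥ 5. From constraint 2: e ≤ 4. But 4 < 5, so no value of e works.

Unsatisfiable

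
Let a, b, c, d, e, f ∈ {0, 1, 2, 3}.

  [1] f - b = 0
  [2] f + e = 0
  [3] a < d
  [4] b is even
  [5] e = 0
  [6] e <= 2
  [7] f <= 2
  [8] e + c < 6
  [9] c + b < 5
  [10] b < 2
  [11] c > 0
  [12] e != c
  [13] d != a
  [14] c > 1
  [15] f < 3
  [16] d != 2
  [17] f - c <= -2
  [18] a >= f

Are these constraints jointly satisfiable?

Satisfiable

The assignment a = 0, b = 0, c = 3, d = 1, e = 0, f = 0 works:
  constraint 1 holds since f - b = 0.
  constraint 2 holds since f + e = 0.
The rest check out directly.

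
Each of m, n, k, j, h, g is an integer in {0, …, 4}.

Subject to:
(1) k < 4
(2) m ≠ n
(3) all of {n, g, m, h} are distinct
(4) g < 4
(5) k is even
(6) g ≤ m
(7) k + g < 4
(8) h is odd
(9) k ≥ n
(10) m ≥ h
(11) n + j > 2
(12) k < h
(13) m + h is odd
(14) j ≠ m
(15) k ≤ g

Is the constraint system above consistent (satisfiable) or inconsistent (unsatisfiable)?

Satisfiable

Setting (m, n, k, j, h, g) = (4, 0, 0, 3, 1, 3) satisfies everything: constraint 3: values 0, 3, 4, 1 are distinct; constraint 7: k + g = 3; constraint 11: n + j = 3, and the others follow.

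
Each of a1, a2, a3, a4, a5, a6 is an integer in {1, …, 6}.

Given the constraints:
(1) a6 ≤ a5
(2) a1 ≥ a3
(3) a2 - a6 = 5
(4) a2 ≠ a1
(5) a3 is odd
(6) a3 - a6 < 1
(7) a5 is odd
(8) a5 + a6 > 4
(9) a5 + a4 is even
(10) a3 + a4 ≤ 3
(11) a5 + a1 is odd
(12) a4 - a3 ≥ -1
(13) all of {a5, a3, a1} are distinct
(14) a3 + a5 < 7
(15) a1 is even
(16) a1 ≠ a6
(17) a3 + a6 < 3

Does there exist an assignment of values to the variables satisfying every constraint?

One satisfying assignment is a1 = 2, a2 = 6, a3 = 1, a4 = 1, a5 = 5, a6 = 1.
For the less obvious constraints — constraint 3: a2 - a6 = 5; constraint 6: a3 - a6 = 0 — and the others hold by inspection.

Satisfiable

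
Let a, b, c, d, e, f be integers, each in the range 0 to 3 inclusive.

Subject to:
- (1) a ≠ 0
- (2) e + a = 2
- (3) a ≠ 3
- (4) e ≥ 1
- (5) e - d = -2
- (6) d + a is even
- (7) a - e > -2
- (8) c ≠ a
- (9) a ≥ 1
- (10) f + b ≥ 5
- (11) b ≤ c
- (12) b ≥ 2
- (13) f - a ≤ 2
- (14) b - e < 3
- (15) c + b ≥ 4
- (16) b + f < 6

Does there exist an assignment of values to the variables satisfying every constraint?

Setting (a, b, c, d, e, f) = (1, 3, 3, 3, 1, 2) satisfies everything: constraint 2: e + a = 2; constraint 5: e - d = -2; constraint 7: a - e = 0, and the others follow.

Satisfiable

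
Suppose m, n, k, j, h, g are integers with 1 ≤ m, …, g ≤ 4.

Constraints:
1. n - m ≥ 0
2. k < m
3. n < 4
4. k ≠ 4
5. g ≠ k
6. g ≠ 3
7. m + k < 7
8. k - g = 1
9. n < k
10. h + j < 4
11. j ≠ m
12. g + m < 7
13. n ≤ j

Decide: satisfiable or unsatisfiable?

Unsatisfiable

Constraints 1, 2, and 9 give m ≤ n, n < k, k < m. Chaining: m ≤ n < k < m, which forces m < m — impossible.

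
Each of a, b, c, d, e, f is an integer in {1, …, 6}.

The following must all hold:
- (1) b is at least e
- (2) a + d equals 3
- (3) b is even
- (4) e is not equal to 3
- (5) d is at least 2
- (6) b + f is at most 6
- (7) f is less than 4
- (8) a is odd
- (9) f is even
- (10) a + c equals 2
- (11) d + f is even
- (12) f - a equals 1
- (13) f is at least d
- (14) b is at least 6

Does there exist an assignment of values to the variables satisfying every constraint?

Unsatisfiable

From constraint 14: b ≥ 6. From constraints 5 and 13: f ≥ d ≥ 2. Hence b + f ≥ 8. But constraint 6 requires b + f ≤ 6, and 6 < 8. Contradiction.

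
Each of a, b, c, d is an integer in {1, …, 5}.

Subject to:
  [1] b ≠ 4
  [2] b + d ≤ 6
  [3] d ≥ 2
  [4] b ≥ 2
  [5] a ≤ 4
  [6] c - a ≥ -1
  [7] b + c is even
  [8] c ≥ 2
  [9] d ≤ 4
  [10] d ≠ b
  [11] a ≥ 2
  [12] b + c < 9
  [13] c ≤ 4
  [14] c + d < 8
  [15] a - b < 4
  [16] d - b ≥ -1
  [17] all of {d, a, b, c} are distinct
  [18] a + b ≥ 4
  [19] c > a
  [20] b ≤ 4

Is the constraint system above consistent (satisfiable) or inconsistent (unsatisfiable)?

Unsatisfiable

Constraints 3, 4, 5, 8, 9, 11, 13, and 20 confine each of d, a, b, c to the 3 values {2, …, 4}.
Constraint 17 requires all 4 of them to be distinct, but only 3 values are available — impossible by the pigeonhole principle.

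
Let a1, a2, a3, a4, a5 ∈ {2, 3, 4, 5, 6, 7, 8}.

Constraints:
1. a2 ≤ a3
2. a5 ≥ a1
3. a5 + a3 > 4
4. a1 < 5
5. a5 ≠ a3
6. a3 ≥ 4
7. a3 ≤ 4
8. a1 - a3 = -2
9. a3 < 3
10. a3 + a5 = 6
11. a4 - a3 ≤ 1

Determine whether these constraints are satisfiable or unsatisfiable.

From constraint 6: a3 ≥ 4. From constraint 9: a3 ≤ 2. But 2 < 4, so no value of a3 works.

Unsatisfiable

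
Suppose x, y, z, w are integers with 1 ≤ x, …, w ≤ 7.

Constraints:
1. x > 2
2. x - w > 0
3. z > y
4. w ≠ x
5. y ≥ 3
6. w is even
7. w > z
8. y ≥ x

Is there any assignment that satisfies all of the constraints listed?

Constraints 2, 3, 7, and 8 give y < z, z < w, w < x, x ≤ y. Chaining: y < z < w < x ≤ y, which forces y < y — impossible.

Unsatisfiable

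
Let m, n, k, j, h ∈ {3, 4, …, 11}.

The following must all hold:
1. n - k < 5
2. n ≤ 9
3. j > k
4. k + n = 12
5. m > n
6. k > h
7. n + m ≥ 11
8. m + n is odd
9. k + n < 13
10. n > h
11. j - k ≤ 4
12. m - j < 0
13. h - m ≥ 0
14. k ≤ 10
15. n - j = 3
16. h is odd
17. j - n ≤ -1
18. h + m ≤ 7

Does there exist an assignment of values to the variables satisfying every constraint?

Constraints 3, 5, 6, 13, and 17 give m ≤ h, h < k, k < j, j < n, n < m. Chaining: m ≤ h < k < j < n < m, which forces m < m — impossible.

Unsatisfiable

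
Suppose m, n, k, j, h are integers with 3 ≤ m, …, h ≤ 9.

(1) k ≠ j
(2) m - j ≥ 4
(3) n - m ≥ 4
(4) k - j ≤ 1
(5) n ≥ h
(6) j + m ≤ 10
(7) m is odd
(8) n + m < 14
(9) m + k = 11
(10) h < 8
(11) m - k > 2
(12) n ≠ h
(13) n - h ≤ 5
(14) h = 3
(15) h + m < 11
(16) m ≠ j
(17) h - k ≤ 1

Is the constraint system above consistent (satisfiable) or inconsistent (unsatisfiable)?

Unsatisfiable

Constraints 2, 3, 4, 13, and 17 give m − j ≥ 4, j − k ≥ -1, k − h ≥ -1, h − n ≥ -5, n − m ≥ 4.
Adding all 5 inequalities: the left sides telescope to 0, and the right sides sum to 4 + (-1) + (-1) + (-5) + 4 = 1. So 0 ≥ 1, which is false.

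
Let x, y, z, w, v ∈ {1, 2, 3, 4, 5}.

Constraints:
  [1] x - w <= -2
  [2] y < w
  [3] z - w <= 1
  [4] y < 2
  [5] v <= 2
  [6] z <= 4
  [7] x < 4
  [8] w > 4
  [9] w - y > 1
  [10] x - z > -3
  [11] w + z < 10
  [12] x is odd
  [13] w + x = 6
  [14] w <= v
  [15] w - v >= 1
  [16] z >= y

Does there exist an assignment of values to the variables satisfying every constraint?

From constraint 8: w ≥ 5. From constraints 5 and 14: w ≤ v and v ≤ 2, so w ≤ 2. But 2 < 5, so no value of w works.

Unsatisfiable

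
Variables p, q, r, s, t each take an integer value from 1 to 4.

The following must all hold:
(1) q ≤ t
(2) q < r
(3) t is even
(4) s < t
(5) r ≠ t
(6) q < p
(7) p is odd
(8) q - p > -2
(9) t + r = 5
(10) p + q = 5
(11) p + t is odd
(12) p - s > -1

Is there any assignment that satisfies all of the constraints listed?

Satisfiable

Take p = 3, q = 2, r = 3, s = 1, t = 2. Then constraint 8: q - p = -1; constraint 9: t + r = 5, and every other listed constraint is also met.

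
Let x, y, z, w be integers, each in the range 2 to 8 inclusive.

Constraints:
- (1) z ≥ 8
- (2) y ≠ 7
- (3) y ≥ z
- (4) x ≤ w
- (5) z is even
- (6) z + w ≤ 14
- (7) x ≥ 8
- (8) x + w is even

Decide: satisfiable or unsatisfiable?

From constraint 1: z ≥ 8. From constraints 4 and 7: w ≥ x ≥ 8. Hence z + w ≥ 16. But constraint 6 requires z + w ≤ 14, and 14 < 16. Contradiction.

Unsatisfiable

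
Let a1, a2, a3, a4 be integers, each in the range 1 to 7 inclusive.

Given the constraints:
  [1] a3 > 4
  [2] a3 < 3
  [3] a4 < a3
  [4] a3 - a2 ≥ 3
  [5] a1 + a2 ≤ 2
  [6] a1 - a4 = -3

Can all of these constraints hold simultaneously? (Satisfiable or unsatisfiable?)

Unsatisfiable

From constraint 1: a3 ≥ 5. From constraint 2: a3 ≤ 2. But 2 < 5, so no value of a3 works.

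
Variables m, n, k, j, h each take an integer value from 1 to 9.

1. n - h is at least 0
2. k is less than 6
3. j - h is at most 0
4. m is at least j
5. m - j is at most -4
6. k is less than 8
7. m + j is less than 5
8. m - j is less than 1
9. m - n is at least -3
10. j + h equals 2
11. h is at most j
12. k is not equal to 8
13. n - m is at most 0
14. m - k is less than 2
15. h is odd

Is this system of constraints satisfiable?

Unsatisfiable

Constraints 1, 3, 5, and 9 give h − j ≥ 0, j − m ≥ 4, m − n ≥ -3, n − h ≥ 0.
Adding all 4 inequalities: the left sides telescope to 0, and the right sides sum to 0 + 4 + (-3) + 0 = 1. So 0 ≥ 1, which is false.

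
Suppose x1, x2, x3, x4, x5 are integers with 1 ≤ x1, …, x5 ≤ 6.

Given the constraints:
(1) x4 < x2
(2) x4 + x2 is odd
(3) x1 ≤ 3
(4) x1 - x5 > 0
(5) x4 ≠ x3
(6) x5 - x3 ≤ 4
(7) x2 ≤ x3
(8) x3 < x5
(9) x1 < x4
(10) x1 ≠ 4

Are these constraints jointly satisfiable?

Constraints 1, 4, 7, 8, and 9 give x2 ≤ x3, x3 < x5, x5 < x1, x1 < x4, x4 < x2. Chaining: x2 ≤ x3 < x5 < x1 < x4 < x2, which forces x2 < x2 — impossible.

Unsatisfiable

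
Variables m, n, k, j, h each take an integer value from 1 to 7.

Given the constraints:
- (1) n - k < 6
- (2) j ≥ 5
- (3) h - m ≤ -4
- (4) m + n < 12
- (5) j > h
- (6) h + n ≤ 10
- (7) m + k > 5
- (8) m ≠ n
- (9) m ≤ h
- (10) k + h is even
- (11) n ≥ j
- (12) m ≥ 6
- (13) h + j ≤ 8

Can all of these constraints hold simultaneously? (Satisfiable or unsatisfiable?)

Unsatisfiable

From constraints 9 and 12: h ≥ m ≥ 6. From constraints 2 and 11: n ≥ j ≥ 5. Hence h + n ≥ 11. But constraint 6 requires h + n ≤ 10, and 10 < 11. Contradiction.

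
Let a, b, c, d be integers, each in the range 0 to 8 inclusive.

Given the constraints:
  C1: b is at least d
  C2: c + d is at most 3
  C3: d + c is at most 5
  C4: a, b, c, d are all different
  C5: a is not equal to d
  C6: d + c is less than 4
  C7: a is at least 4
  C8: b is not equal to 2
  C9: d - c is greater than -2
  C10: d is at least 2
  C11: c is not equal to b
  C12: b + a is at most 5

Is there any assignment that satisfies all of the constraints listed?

From constraints 1 and 10: b ≥ d ≥ 2. From constraint 7: a ≥ 4. Hence b + a ≥ 6. But constraint 12 requires b + a ≤ 5, and 5 < 6. Contradiction.

Unsatisfiable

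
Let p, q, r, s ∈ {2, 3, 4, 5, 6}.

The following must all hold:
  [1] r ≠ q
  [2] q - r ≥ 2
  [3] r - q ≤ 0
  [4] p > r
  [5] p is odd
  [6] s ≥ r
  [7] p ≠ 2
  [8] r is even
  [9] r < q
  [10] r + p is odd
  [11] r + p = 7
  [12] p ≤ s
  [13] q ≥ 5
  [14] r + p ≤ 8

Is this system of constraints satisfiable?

Satisfiable

The assignment p = 5, q = 5, r = 2, s = 6 works:
  constraint 2 holds since q - r = 3.
  constraint 3 holds since r - q = -3.
  constraint 11 holds since r + p = 7.
The rest check out directly.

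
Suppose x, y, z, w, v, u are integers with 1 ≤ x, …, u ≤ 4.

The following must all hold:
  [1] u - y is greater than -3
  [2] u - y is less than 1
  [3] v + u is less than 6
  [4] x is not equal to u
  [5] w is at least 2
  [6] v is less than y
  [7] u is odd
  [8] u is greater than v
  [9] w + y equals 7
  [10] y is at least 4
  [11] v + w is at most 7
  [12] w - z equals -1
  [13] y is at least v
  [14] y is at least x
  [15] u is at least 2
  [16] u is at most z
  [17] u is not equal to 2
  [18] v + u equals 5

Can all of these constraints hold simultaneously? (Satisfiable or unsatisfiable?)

Satisfiable

One satisfying assignment is x = 4, y = 4, z = 4, w = 3, v = 2, u = 3.
For the less obvious constraints — constraint 1: u - y = -1; constraint 2: u - y = -1 — and the others hold by inspection.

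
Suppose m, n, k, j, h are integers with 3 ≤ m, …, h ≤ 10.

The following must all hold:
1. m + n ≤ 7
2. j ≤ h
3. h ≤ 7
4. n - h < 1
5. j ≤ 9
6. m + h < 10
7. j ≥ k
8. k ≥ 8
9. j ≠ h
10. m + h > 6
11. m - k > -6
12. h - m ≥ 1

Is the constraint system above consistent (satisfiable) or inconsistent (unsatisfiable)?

Unsatisfiable

From constraints 7 and 8: j ≥ k and k ≥ 8, so j ≥ 8. From constraints 2 and 3: j ≤ h and h ≤ 7, so j ≤ 7. But 7 < 8, so no value of j works.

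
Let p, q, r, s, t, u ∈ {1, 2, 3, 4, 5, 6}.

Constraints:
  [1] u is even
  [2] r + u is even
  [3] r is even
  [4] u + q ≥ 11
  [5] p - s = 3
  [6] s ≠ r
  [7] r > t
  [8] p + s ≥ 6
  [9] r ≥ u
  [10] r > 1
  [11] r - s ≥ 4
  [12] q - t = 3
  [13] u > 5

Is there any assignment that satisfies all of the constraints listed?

Satisfiable

Setting (p, q, r, s, t, u) = (5, 6, 6, 2, 3, 6) satisfies everything: constraint 4: u + q = 12; constraint 5: p - s = 3; constraint 8: p + s = 7, and the others follow.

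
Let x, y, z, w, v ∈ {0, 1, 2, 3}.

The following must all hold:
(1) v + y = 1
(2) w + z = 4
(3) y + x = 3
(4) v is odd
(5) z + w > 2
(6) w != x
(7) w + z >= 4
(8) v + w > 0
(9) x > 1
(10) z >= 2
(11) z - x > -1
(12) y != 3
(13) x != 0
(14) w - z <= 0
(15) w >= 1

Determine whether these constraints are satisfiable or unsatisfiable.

Take x = 3, y = 0, z = 3, w = 1, v = 1. Then constraint 1: v + y = 1; constraint 2: w + z = 4; constraint 3: y + x = 3, and every other listed constraint is also met.

Satisfiable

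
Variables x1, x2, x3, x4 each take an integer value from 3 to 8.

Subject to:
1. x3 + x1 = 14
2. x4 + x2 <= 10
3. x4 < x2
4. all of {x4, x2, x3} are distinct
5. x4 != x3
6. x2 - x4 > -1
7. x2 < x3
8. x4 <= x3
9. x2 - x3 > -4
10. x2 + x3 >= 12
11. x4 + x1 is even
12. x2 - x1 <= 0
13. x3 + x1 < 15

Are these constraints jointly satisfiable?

One satisfying assignment is x1 = 6, x2 = 6, x3 = 8, x4 = 4.
For the less obvious constraints — constraint 1: x3 + x1 = 14; constraint 2: x4 + x2 = 10 — and the others hold by inspection.

Satisfiable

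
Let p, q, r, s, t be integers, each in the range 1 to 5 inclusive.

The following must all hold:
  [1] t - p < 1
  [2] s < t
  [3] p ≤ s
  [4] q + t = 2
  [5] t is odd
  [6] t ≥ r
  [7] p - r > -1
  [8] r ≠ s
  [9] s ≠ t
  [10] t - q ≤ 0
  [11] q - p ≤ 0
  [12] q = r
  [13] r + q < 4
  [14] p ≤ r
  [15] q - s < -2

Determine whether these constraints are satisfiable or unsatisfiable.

Unsatisfiable

Constraints 2, 3, 10, and 11 give t ≤ q, q ≤ p, p ≤ s, s < t. Chaining: t ≤ q ≤ p ≤ s < t, which forces t < t — impossible.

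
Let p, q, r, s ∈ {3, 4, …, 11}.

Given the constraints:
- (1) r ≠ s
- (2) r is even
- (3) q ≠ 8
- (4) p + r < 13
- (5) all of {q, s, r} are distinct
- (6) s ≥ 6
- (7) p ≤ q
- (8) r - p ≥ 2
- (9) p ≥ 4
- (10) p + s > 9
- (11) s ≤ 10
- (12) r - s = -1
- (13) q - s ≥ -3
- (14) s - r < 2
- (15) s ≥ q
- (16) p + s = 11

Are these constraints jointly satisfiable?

Satisfiable

Setting (p, q, r, s) = (4, 5, 6, 7) satisfies everything: constraint 4: p + r = 10; constraint 8: r - p = 2, and the others follow.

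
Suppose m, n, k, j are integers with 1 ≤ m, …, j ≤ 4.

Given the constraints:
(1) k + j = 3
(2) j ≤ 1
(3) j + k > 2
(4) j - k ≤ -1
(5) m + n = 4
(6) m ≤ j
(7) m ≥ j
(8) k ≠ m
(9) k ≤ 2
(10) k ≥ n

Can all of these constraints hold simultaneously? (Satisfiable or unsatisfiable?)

Unsatisfiable

From constraints 2 and 6: m ≤ j ≤ 1. From constraints 9 and 10: n ≤ k ≤ 2. Hence m + n ≤ 3. But constraint 5 requires m + n = 4, and 4 > 3. Contradiction.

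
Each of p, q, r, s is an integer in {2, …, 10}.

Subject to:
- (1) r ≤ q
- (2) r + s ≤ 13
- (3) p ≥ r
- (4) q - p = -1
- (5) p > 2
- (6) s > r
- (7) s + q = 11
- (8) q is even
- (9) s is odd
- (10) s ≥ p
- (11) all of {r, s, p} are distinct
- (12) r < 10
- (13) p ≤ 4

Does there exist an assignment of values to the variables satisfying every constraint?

Satisfiable

The assignment p = 3, q = 2, r = 2, s = 9 works:
  constraint 2 holds since r + s = 11.
  constraint 4 holds since q - p = -1.
  constraint 7 holds since s + q = 11.
The rest check out directly.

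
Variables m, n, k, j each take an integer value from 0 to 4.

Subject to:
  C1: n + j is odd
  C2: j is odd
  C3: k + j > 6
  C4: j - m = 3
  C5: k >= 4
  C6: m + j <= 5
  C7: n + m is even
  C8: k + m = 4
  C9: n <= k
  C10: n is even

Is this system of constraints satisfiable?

One satisfying assignment is m = 0, n = 0, k = 4, j = 3.
For the less obvious constraints — constraint 3: k + j = 7; constraint 4: j - m = 3 — and the others hold by inspection.

Satisfiable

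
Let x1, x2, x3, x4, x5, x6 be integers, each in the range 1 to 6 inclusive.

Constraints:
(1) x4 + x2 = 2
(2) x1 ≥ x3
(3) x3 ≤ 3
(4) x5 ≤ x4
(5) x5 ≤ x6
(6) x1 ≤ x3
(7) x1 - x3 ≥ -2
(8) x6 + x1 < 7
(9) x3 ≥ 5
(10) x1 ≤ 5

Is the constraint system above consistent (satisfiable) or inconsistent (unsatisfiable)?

Unsatisfiable

From constraint 9: x3 ≥ 5. From constraint 3: x3 ≤ 3. But 3 < 5, so no value of x3 works.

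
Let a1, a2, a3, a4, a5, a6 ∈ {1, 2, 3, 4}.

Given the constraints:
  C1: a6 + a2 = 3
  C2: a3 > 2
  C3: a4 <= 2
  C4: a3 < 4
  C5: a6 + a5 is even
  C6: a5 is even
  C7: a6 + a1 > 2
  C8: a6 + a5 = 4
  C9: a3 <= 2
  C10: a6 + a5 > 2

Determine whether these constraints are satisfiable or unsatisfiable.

Unsatisfiable

From constraint 2: a3 ≥ 3. From constraint 9: a3 ≤ 2. But 2 < 3, so no value of a3 works.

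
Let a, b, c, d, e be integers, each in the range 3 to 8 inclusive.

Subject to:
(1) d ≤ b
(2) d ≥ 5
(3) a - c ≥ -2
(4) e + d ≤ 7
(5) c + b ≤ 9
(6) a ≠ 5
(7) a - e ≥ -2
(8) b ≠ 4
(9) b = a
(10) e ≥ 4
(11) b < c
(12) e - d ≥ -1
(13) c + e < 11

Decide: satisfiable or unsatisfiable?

Unsatisfiable

From constraint 10: e ≥ 4. From constraint 2: d ≥ 5. Hence e + d ≥ 9. But constraint 4 requires e + d ≤ 7, and 7 < 9. Contradiction.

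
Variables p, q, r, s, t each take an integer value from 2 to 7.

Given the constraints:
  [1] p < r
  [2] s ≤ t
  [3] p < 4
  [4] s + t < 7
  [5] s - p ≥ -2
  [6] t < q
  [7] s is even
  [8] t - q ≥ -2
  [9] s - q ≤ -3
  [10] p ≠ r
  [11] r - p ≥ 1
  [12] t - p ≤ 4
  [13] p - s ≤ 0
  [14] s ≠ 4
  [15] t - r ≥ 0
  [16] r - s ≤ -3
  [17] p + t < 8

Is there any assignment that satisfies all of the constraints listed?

Unsatisfiable

Constraints 8, 9, 11, 12, and 16 give t − q ≥ -2, q − s ≥ 3, s − r ≥ 3, r − p ≥ 1, p − t ≥ -4.
Adding all 5 inequalities: the left sides telescope to 0, and the right sides sum to (-2) + 3 + 3 + 1 + (-4) = 1. So 0 ≥ 1, which is false.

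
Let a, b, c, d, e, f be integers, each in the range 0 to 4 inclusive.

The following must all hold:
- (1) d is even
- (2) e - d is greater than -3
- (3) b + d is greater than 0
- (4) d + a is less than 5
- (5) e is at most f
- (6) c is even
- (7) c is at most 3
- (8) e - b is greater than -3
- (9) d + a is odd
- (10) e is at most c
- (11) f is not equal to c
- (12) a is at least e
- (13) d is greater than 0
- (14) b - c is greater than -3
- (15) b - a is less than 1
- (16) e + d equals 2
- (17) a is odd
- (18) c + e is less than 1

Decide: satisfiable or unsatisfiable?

Take a = 1, b = 0, c = 0, d = 2, e = 0, f = 4. Then constraint 2: e - d = -2; constraint 3: b + d = 2; constraint 4: d + a = 3, and every other listed constraint is also met.

Satisfiable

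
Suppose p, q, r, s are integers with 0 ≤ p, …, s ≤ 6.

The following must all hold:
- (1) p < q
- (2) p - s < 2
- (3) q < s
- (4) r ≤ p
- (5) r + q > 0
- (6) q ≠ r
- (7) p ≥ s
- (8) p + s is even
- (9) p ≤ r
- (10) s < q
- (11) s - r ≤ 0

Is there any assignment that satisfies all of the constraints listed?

Constraints 1, 3, 4, and 11 give p < q, q < s, s ≤ r, r ≤ p. Chaining: p < q < s ≤ r ≤ p, which forces p < p — impossible.

Unsatisfiable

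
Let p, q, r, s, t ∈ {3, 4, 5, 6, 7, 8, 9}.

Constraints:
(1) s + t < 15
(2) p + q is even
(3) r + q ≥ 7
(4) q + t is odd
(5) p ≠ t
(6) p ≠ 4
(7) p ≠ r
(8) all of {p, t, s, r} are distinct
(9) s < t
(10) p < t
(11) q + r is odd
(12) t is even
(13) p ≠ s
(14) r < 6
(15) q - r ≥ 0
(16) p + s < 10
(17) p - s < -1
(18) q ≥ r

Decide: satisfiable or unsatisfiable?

Take p = 3, q = 5, r = 4, s = 5, t = 8. Then constraint 1: s + t = 13; constraint 3: r + q = 9, and every other listed constraint is also met.

Satisfiable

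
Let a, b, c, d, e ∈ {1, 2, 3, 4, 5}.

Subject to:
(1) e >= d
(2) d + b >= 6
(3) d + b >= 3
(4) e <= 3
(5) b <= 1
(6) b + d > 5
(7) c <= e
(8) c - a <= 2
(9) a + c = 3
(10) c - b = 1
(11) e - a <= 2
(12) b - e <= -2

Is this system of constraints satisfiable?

Unsatisfiable

From constraints 1 and 4: d ≤ e ≤ 3. From constraint 5: b ≤ 1. Hence d + b ≤ 4. But constraint 2 requires d + b ≥ 6, and 6 > 4. Contradiction.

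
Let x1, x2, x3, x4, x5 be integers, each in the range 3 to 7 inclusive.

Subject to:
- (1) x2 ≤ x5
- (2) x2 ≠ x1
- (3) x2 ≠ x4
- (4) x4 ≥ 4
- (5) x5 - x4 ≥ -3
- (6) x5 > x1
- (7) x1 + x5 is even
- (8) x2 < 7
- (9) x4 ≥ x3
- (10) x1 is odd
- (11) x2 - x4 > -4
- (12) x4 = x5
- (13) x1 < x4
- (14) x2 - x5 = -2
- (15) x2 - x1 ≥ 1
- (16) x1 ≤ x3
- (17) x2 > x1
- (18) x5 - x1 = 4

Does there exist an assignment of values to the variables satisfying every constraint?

The assignment x1 = 3, x2 = 5, x3 = 4, x4 = 7, x5 = 7 works:
  constraint 5 holds since x5 - x4 = 0.
  constraint 11 holds since x2 - x4 = -2.
The rest check out directly.

Satisfiable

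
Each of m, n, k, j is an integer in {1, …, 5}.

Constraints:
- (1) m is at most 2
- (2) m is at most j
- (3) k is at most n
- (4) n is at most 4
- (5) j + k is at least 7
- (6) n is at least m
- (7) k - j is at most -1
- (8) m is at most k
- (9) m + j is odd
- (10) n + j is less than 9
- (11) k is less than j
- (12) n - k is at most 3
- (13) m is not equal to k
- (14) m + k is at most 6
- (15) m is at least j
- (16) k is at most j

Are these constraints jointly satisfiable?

Unsatisfiable

From constraints 1 and 15: j ≤ m ≤ 2. From constraints 3 and 4: k ≤ n ≤ 4. Hence j + k ≤ 6. But constraint 5 requires j + k ≥ 7, and 7 > 6. Contradiction.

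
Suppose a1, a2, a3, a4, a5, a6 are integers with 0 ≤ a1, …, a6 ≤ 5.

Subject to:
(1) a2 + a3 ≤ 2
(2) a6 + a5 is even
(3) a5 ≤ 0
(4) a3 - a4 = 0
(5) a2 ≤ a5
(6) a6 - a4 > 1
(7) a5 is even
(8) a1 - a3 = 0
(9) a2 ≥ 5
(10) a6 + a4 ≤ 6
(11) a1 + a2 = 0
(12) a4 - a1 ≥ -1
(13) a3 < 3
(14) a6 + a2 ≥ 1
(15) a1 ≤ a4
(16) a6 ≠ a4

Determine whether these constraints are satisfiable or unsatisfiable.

From constraint 9: a2 ≥ 5. From constraints 3 and 5: a2 ≤ a5 and a5 ≤ 0, so a2 ≤ 0. But 0 < 5, so no value of a2 works.

Unsatisfiable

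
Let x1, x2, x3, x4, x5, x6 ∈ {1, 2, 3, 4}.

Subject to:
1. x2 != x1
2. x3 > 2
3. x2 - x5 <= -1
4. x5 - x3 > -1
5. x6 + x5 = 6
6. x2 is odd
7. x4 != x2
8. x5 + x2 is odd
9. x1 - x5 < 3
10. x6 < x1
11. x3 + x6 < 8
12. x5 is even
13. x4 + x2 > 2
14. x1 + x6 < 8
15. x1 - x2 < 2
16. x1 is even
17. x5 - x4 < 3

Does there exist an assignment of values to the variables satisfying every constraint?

Take x1 = 4, x2 = 3, x3 = 3, x4 = 2, x5 = 4, x6 = 2. Then constraint 3: x2 - x5 = -1; constraint 4: x5 - x3 = 1, and every other listed constraint is also met.

Satisfiable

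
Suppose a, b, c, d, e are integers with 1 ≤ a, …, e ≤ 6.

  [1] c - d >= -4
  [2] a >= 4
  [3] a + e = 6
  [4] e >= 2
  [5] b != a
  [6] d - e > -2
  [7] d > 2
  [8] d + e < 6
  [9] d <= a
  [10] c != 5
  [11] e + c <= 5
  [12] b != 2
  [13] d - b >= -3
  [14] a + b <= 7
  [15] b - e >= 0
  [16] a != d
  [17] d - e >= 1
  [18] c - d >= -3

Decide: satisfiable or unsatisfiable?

Satisfiable

Try a = 4, b = 3, c = 1, d = 3, e = 2.
Check constraint 1: c - d = -2; constraint 3: a + e = 6. The remaining constraints are straightforward to verify.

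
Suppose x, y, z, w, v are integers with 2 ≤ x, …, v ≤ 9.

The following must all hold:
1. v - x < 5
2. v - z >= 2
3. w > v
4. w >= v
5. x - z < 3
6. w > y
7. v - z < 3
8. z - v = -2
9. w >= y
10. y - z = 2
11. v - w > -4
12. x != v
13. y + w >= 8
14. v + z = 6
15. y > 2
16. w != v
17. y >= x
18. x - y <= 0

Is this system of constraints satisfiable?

Satisfiable

One satisfying assignment is x = 2, y = 4, z = 2, w = 7, v = 4.
For the less obvious constraints — constraint 1: v - x = 2; constraint 2: v - z = 2 — and the others hold by inspection.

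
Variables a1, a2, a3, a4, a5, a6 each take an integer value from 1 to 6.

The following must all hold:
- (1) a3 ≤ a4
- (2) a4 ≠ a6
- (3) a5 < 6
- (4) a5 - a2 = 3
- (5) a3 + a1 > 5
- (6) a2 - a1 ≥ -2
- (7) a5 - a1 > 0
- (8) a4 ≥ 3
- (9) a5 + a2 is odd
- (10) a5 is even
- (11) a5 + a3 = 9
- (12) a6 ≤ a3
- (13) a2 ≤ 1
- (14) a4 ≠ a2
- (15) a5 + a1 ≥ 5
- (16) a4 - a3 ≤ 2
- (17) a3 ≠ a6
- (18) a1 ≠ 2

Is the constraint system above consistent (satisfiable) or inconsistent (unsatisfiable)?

Setting (a1, a2, a3, a4, a5, a6) = (1, 1, 5, 6, 4, 1) satisfies everything: constraint 4: a5 - a2 = 3; constraint 5: a3 + a1 = 6, and the others follow.

Satisfiable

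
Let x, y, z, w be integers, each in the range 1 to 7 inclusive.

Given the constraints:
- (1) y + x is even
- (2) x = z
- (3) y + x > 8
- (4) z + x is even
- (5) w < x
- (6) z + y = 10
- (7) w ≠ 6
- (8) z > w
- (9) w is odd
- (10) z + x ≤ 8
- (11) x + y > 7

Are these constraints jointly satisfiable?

Setting (x, y, z, w) = (4, 6, 4, 1) satisfies everything: constraint 3: y + x = 10; constraint 6: z + y = 10, and the others follow.

Satisfiable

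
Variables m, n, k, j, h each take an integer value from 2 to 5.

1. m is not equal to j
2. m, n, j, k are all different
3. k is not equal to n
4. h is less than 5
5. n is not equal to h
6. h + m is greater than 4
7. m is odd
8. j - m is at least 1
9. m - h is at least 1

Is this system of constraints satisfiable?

Satisfiable

The assignment m = 3, n = 4, k = 2, j = 5, h = 2 works:
  constraint 6 holds since h + m = 5.
  constraint 8 holds since j - m = 2.
  constraint 9 holds since m - h = 1.
The rest check out directly.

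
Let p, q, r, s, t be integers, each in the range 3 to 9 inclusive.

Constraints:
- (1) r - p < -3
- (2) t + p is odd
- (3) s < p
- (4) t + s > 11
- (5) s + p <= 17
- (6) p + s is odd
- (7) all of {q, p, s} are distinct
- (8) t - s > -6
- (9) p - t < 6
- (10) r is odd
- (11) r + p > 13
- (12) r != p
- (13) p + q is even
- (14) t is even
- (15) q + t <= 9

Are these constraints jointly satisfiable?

Satisfiable

One satisfying assignment is p = 9, q = 3, r = 5, s = 8, t = 4.
For the less obvious constraints — constraint 1: r - p = -4; constraint 4: t + s = 12; constraint 5: s + p = 17 — and the others hold by inspection.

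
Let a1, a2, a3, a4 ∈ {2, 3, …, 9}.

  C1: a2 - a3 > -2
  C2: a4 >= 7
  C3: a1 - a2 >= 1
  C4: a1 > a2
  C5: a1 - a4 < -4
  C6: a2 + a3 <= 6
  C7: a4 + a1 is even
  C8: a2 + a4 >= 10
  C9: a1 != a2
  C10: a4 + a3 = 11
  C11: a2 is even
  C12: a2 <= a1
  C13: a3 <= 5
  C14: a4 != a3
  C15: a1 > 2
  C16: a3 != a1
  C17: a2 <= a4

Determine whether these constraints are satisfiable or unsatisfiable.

Try a1 = 3, a2 = 2, a3 = 2, a4 = 9.
Check constraint 1: a2 - a3 = 0; constraint 3: a1 - a2 = 1. The remaining constraints are straightforward to verify.

Satisfiable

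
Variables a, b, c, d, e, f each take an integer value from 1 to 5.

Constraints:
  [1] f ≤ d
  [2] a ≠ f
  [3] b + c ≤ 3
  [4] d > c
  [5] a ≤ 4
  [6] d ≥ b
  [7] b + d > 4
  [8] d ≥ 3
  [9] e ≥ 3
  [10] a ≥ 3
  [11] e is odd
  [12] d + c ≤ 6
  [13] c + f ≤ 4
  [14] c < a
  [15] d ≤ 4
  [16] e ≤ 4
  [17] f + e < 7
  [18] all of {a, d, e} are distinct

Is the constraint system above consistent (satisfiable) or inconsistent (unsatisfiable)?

Constraints 5, 8, 9, 10, 15, and 16 confine each of a, d, e to the 2 values {3, 4}.
Constraint 18 requires all 3 of them to be distinct, but only 2 values are available — impossible by the pigeonhole principle.

Unsatisfiable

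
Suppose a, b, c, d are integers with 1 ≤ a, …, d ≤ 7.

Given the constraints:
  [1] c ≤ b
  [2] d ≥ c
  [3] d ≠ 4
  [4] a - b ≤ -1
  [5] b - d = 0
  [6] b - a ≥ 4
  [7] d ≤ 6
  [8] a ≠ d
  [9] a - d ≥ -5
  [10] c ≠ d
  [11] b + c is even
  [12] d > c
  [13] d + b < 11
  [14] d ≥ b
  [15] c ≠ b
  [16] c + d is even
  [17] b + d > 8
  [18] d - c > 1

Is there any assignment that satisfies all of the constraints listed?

One satisfying assignment is a = 1, b = 5, c = 1, d = 5.
For the less obvious constraints — constraint 4: a - b = -4; constraint 5: b - d = 0; constraint 6: b - a = 4 — and the others hold by inspection.

Satisfiable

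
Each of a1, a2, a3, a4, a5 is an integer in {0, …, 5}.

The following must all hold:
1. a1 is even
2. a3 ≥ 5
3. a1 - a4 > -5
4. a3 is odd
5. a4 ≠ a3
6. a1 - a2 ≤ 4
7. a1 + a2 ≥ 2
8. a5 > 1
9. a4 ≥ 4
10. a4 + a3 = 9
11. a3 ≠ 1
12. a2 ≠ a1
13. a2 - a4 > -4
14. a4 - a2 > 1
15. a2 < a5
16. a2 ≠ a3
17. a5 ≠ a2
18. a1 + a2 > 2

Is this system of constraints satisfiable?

Satisfiable

Take a1 = 2, a2 = 1, a3 = 5, a4 = 4, a5 = 5. Then constraint 3: a1 - a4 = -2; constraint 6: a1 - a2 = 1, and every other listed constraint is also met.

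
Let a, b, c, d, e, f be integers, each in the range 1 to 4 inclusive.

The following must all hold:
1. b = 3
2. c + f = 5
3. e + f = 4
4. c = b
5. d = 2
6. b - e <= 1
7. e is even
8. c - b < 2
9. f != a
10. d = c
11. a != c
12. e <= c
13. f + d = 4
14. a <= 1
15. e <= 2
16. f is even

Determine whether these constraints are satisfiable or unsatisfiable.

Constraint 5 fixes d = 2 and constraint 1 fixes b = 3. Constraints 4 and 10 give d = c = b, so d = b. But 2 ≠ 3 — contradiction.

Unsatisfiable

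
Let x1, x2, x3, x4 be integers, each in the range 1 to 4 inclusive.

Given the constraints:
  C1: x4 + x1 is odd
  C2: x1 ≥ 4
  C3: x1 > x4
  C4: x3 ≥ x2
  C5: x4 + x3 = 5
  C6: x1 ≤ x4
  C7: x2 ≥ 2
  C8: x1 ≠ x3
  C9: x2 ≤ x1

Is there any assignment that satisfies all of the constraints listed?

From constraints 2 and 6: x4 ≥ x1 ≥ 4. From constraints 4 and 7: x3 ≥ x2 ≥ 2. Hence x4 + x3 ≥ 6. But constraint 5 requires x4 + x3 = 5, and 5 < 6. Contradiction.

Unsatisfiable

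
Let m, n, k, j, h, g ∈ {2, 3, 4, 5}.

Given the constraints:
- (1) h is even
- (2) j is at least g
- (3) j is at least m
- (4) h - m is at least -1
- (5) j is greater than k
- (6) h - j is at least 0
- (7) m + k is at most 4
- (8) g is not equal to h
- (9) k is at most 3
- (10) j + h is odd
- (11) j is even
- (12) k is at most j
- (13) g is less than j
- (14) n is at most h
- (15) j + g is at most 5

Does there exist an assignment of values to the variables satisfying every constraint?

Unsatisfiable

Constraint 11 makes j even and constraint 1 makes h even, so j + h must be even. Constraint 10 says j + h is odd — contradiction.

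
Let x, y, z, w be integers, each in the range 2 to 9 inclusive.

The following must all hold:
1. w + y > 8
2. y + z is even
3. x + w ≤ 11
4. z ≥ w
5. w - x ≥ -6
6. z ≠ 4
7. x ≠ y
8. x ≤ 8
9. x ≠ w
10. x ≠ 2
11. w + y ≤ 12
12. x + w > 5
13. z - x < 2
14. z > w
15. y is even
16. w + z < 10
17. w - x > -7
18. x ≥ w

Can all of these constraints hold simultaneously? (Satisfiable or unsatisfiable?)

One satisfying assignment is x = 6, y = 8, z = 6, w = 2.
For the less obvious constraints — constraint 1: w + y = 10; constraint 3: x + w = 8; constraint 5: w - x = -4 — and the others hold by inspection.

Satisfiable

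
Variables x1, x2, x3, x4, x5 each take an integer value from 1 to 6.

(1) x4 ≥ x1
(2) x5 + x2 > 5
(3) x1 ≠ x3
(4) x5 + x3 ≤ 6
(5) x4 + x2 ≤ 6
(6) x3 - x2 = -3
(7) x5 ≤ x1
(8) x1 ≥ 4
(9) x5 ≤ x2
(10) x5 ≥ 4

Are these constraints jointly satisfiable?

Unsatisfiable

From constraints 1 and 8: x4 ≥ x1 ≥ 4. From constraints 9 and 10: x2 ≥ x5 ≥ 4. Hence x4 + x2 ≥ 8. But constraint 5 requires x4 + x2 ≤ 6, and 6 < 8. Contradiction.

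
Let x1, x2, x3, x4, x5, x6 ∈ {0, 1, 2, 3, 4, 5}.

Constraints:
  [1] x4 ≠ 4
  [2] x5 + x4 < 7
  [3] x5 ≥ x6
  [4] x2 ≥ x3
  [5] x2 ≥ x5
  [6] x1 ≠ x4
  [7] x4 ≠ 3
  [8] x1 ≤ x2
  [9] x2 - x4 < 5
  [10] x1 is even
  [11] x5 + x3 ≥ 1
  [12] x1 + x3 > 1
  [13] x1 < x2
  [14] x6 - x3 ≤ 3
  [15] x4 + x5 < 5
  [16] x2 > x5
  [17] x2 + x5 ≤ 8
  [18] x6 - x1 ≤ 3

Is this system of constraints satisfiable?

Setting (x1, x2, x3, x4, x5, x6) = (0, 5, 2, 2, 2, 2) satisfies everything: constraint 2: x5 + x4 = 4; constraint 9: x2 - x4 = 3, and the others follow.

Satisfiable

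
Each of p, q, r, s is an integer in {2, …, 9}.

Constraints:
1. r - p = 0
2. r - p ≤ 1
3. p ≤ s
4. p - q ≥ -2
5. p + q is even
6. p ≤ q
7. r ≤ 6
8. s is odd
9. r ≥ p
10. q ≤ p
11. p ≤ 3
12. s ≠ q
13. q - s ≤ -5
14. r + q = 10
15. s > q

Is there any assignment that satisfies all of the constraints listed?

From constraint 7: r ≤ 6. From constraints 10 and 11: q ≤ p ≤ 3. Hence r + q ≤ 9. But constraint 14 requires r + q = 10, and 10 > 9. Contradiction.

Unsatisfiable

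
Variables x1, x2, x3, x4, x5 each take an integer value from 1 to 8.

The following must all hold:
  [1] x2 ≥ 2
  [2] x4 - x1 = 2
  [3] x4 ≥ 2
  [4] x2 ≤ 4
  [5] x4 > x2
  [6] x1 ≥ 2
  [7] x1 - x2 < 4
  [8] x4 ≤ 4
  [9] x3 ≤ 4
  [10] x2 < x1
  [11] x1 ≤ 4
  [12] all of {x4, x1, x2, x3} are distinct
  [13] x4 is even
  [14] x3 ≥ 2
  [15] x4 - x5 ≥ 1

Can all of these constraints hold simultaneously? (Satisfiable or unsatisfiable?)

Constraints 1, 3, 4, 6, 8, 9, 11, and 14 confine each of x4, x1, x2, x3 to the 3 values {2, …, 4}.
Constraint 12 requires all 4 of them to be distinct, but only 3 values are available — impossible by the pigeonhole principle.

Unsatisfiable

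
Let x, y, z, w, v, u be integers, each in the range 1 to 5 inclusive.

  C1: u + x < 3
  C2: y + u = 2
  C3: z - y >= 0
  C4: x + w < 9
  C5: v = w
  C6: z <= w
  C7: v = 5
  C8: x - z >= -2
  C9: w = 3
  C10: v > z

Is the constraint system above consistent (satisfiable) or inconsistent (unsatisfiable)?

Constraint 7 fixes v = 5 and constraint 9 fixes w = 3, but constraint 5 requires v = w. Since 5 ≠ 3, contradiction.

Unsatisfiable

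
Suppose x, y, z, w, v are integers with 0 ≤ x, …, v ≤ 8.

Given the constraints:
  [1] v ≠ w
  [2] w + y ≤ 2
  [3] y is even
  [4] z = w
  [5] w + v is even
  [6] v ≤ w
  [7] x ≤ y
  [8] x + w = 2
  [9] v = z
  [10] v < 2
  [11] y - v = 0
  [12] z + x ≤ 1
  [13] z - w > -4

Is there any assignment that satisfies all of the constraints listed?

Unsatisfiable

From constraints 4 and 9, v = z = w, so v = w. But constraint 1 says v ≠ w. Contradiction.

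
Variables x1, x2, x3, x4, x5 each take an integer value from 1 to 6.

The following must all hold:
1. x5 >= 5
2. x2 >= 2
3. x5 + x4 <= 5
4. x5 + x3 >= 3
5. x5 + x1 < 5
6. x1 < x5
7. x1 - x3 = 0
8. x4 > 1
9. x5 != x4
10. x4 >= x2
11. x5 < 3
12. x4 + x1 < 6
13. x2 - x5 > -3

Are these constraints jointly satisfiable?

From constraint 1: x5 ≥ 5. From constraints 2 and 10: x4 ≥ x2 ≥ 2. Hence x5 + x4 ≥ 7. But constraint 3 requires x5 + x4 ≤ 5, and 5 < 7. Contradiction.

Unsatisfiable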